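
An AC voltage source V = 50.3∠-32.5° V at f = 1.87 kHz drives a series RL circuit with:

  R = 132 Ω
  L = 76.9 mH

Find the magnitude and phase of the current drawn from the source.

Step 1 — Angular frequency: ω = 2π·f = 2π·1870 = 1.175e+04 rad/s.
Step 2 — Component impedances:
  R: Z = R = 132 Ω
  L: Z = jωL = j·1.175e+04·0.0769 = 0 + j903.5 Ω
Step 3 — Series combination: Z_total = R + L = 132 + j903.5 Ω = 913.1∠81.7° Ω.
Step 4 — Source phasor: V = 50.3∠-32.5° V = 42.42 - j27.03 V.
Step 5 — Ohm's law: I = V / Z_total = (42.42 - j27.03) / (132 + j903.5) = -0.02257 - j0.05025 A.
Step 6 — Convert to polar: |I| = 0.05509 A, ∠I = -114.2°.

I = 0.05509∠-114.2° A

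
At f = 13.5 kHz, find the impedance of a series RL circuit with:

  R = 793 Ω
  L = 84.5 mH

Step 1 — Angular frequency: ω = 2π·f = 2π·1.35e+04 = 8.482e+04 rad/s.
Step 2 — Component impedances:
  R: Z = R = 793 Ω
  L: Z = jωL = j·8.482e+04·0.0845 = 0 + j7168 Ω
Step 3 — Series combination: Z_total = R + L = 793 + j7168 Ω = 7211∠83.7° Ω.

Z = 793 + j7168 Ω = 7211∠83.7° Ω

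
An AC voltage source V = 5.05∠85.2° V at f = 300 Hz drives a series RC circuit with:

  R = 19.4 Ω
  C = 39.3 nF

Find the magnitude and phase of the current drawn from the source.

Step 1 — Angular frequency: ω = 2π·f = 2π·300 = 1885 rad/s.
Step 2 — Component impedances:
  R: Z = R = 19.4 Ω
  C: Z = 1/(jωC) = -j/(ω·C) = 0 - j1.35e+04 Ω
Step 3 — Series combination: Z_total = R + C = 19.4 - j1.35e+04 Ω = 1.35e+04∠-89.9° Ω.
Step 4 — Source phasor: V = 5.05∠85.2° V = 0.4226 + j5.032 V.
Step 5 — Ohm's law: I = V / Z_total = (0.4226 + j5.032) / (19.4 - j1.35e+04) = -0.0003727 + j3.184e-05 A.
Step 6 — Convert to polar: |I| = 0.0003741 A, ∠I = 175.1°.

I = 0.0003741∠175.1° A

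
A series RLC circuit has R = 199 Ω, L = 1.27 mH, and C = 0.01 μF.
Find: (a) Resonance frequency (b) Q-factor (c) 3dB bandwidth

Step 1 — Resonance: ω₀ = 1/√(LC) = 1/√(0.00127·1e-08) = 2.806e+05 rad/s.
Step 2 — f₀ = ω₀/(2π) = 4.466e+04 Hz.
Step 3 — Series Q: Q = ω₀L/R = 2.806e+05·0.00127/199 = 1.791.
Step 4 — Bandwidth: Δω = ω₀/Q = 1.567e+05 rad/s; BW = Δω/(2π) = 2.494e+04 Hz.

(a) f₀ = 4.466e+04 Hz  (b) Q = 1.791  (c) BW = 2.494e+04 Hz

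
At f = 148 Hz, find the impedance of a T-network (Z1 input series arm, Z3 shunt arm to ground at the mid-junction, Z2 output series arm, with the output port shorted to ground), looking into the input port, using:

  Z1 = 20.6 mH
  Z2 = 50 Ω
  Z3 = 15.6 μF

Step 1 — Angular frequency: ω = 2π·f = 2π·148 = 929.9 rad/s.
Step 2 — Component impedances:
  Z1: Z = jωL = j·929.9·0.0206 = 0 + j19.16 Ω
  Z2: Z = R = 50 Ω
  Z3: Z = 1/(jωC) = -j/(ω·C) = 0 - j68.93 Ω
Step 3 — With the output port shorted to ground, the output series arm Z2 runs from the junction to ground; the shunt arm Z3 also runs from the junction to ground. They appear in parallel: Z3 || Z2 = 32.76 - j23.76 Ω.
Step 4 — Series with input arm Z1: Z_in = Z1 + (Z3 || Z2) = 32.76 - j4.608 Ω = 33.09∠-8.0° Ω.

Z = 32.76 - j4.608 Ω = 33.09∠-8.0° Ω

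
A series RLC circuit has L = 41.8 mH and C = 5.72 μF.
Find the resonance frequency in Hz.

Step 1 — Resonance condition Im(Z)=0 gives ω₀ = 1/√(LC).
Step 2 — ω₀ = 1/√(0.0418·5.72e-06) = 2045 rad/s.
Step 3 — f₀ = ω₀/(2π) = 325.5 Hz.

f₀ = 325.5 Hz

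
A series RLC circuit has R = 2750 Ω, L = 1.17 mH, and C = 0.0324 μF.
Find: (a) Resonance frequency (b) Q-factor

Step 1 — Resonance condition Im(Z)=0 gives ω₀ = 1/√(LC).
Step 2 — ω₀ = 1/√(0.00117·3.24e-08) = 1.624e+05 rad/s.
Step 3 — f₀ = ω₀/(2π) = 2.585e+04 Hz.
Step 4 — Series Q: Q = ω₀L/R = 1.624e+05·0.00117/2750 = 0.0691.

(a) f₀ = 2.585e+04 Hz  (b) Q = 0.0691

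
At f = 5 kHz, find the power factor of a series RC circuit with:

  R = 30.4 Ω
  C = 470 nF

Step 1 — Angular frequency: ω = 2π·f = 2π·5000 = 3.142e+04 rad/s.
Step 2 — Component impedances:
  R: Z = R = 30.4 Ω
  C: Z = 1/(jωC) = -j/(ω·C) = 0 - j67.73 Ω
Step 3 — Series combination: Z_total = R + C = 30.4 - j67.73 Ω = 74.24∠-65.8° Ω.
Step 4 — Power factor: PF = cos(φ) = Re(Z)/|Z| = 30.4/74.24 = 0.4095.
Step 5 — Type: Im(Z) = -67.73 ⇒ leading (phase φ = -65.8°).

PF = 0.4095 (leading, φ = -65.8°)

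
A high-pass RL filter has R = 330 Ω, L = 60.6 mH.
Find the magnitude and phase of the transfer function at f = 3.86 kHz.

Step 1 — Angular frequency: ω = 2π·3860 = 2.425e+04 rad/s.
Step 2 — Transfer function: H(jω) = jωL/(R + jωL).
Step 3 — Numerator jωL = j·1470; denominator R + jωL = 330 + j1470.
Step 4 — H = 0.952 + j0.2138.
Step 5 — Magnitude: |H| = 0.9757 (-0.2 dB); phase: φ = 12.7°.

|H| = 0.9757 (-0.2 dB), φ = 12.7°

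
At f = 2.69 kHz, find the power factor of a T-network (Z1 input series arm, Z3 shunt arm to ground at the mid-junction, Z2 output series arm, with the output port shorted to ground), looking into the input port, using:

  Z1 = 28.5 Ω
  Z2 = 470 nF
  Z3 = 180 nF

Step 1 — Angular frequency: ω = 2π·f = 2π·2690 = 1.69e+04 rad/s.
Step 2 — Component impedances:
  Z1: Z = R = 28.5 Ω
  Z2: Z = 1/(jωC) = -j/(ω·C) = 0 - j125.9 Ω
  Z3: Z = 1/(jωC) = -j/(ω·C) = 0 - j328.7 Ω
Step 3 — With the output port shorted to ground, the output series arm Z2 runs from the junction to ground; the shunt arm Z3 also runs from the junction to ground. They appear in parallel: Z3 || Z2 = 0 - j91.02 Ω.
Step 4 — Series with input arm Z1: Z_in = Z1 + (Z3 || Z2) = 28.5 - j91.02 Ω = 95.38∠-72.6° Ω.
Step 5 — Power factor: PF = cos(φ) = Re(Z)/|Z| = 28.5/95.38 = 0.2988.
Step 6 — Type: Im(Z) = -91.02 ⇒ leading (phase φ = -72.6°).

PF = 0.2988 (leading, φ = -72.6°)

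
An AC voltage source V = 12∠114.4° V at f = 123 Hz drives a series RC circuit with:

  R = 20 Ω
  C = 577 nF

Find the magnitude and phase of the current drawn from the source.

Step 1 — Angular frequency: ω = 2π·f = 2π·123 = 772.8 rad/s.
Step 2 — Component impedances:
  R: Z = R = 20 Ω
  C: Z = 1/(jωC) = -j/(ω·C) = 0 - j2243 Ω
Step 3 — Series combination: Z_total = R + C = 20 - j2243 Ω = 2243∠-89.5° Ω.
Step 4 — Source phasor: V = 12∠114.4° V = -4.957 + j10.93 V.
Step 5 — Ohm's law: I = V / Z_total = (-4.957 + j10.93) / (20 - j2243) = -0.004892 - j0.002167 A.
Step 6 — Convert to polar: |I| = 0.005351 A, ∠I = -156.1°.

I = 0.005351∠-156.1° A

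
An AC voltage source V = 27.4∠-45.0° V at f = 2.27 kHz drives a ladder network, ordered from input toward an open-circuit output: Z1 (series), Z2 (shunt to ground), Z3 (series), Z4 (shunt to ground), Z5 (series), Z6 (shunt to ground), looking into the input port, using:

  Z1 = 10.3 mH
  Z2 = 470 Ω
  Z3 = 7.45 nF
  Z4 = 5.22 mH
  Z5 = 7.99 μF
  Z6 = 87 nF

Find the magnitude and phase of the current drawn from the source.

Step 1 — Angular frequency: ω = 2π·f = 2π·2270 = 1.426e+04 rad/s.
Step 2 — Component impedances:
  Z1: Z = jωL = j·1.426e+04·0.0103 = 0 + j146.9 Ω
  Z2: Z = R = 470 Ω
  Z3: Z = 1/(jωC) = -j/(ω·C) = 0 - j9411 Ω
  Z4: Z = jωL = j·1.426e+04·0.00522 = 0 + j74.45 Ω
  Z5: Z = 1/(jωC) = -j/(ω·C) = 0 - j8.775 Ω
  Z6: Z = 1/(jωC) = -j/(ω·C) = 0 - j805.9 Ω
Step 3 — Ladder network (open output): work backward from the far end, alternating series and parallel combinations. Z_in = 468.8 + j123.3 Ω = 484.8∠14.7° Ω.
Step 4 — Source phasor: V = 27.4∠-45.0° V = 19.37 - j19.37 V.
Step 5 — Ohm's law: I = V / Z_total = (19.37 - j19.37) / (468.8 + j123.3) = 0.02849 - j0.04882 A.
Step 6 — Convert to polar: |I| = 0.05652 A, ∠I = -59.7°.

I = 0.05652∠-59.7° A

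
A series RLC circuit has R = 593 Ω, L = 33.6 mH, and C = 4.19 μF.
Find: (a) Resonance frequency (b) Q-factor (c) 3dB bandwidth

Step 1 — Resonance: ω₀ = 1/√(LC) = 1/√(0.0336·4.19e-06) = 2665 rad/s.
Step 2 — f₀ = ω₀/(2π) = 424.2 Hz.
Step 3 — Series Q: Q = ω₀L/R = 2665·0.0336/593 = 0.151.
Step 4 — Bandwidth: Δω = ω₀/Q = 1.765e+04 rad/s; BW = Δω/(2π) = 2809 Hz.

(a) f₀ = 424.2 Hz  (b) Q = 0.151  (c) BW = 2809 Hz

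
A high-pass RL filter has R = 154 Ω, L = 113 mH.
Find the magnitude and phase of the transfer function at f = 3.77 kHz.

Step 1 — Angular frequency: ω = 2π·3770 = 2.369e+04 rad/s.
Step 2 — Transfer function: H(jω) = jωL/(R + jωL).
Step 3 — Numerator jωL = j·2677; denominator R + jωL = 154 + j2677.
Step 4 — H = 0.9967 + j0.05734.
Step 5 — Magnitude: |H| = 0.9983 (-0.0 dB); phase: φ = 3.3°.

|H| = 0.9983 (-0.0 dB), φ = 3.3°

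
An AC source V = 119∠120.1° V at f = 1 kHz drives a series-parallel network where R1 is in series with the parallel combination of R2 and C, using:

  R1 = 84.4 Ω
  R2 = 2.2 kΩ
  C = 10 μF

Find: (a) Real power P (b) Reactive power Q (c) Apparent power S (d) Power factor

Step 1 — Angular frequency: ω = 2π·f = 2π·1000 = 6283 rad/s.
Step 2 — Component impedances:
  R1: Z = R = 84.4 Ω
  R2: Z = R = 2200 Ω
  C: Z = 1/(jωC) = -j/(ω·C) = 0 - j15.92 Ω
Step 3 — Parallel branch: R2 || C = 1/(1/R2 + 1/C) = 0.1151 - j15.91 Ω.
Step 4 — Series with R1: Z_total = R1 + (R2 || C) = 84.52 - j15.91 Ω = 86∠-10.7° Ω.
Step 5 — Source phasor: V = 119∠120.1° V = -59.68 + j103 V.
Step 6 — Current: I = V / Z = -0.9035 + j1.048 A = 1.384∠130.8° A.
Step 7 — Complex power: S = V·I* = 161.8 - j30.47 VA.
Step 8 — Real power: P = Re(S) = 161.8 W.
Step 9 — Reactive power: Q = Im(S) = -30.47 VAR.
Step 10 — Apparent power: |S| = 164.7 VA.
Step 11 — Power factor: PF = P/|S| = 0.9827 (leading).

(a) P = 161.8 W  (b) Q = -30.47 VAR  (c) S = 164.7 VA  (d) PF = 0.9827 (leading)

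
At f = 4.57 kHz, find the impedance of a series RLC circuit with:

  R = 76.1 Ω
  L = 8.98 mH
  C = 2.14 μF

Step 1 — Angular frequency: ω = 2π·f = 2π·4570 = 2.871e+04 rad/s.
Step 2 — Component impedances:
  R: Z = R = 76.1 Ω
  L: Z = jωL = j·2.871e+04·0.00898 = 0 + j257.9 Ω
  C: Z = 1/(jωC) = -j/(ω·C) = 0 - j16.27 Ω
Step 3 — Series combination: Z_total = R + L + C = 76.1 + j241.6 Ω = 253.3∠72.5° Ω.

Z = 76.1 + j241.6 Ω = 253.3∠72.5° Ω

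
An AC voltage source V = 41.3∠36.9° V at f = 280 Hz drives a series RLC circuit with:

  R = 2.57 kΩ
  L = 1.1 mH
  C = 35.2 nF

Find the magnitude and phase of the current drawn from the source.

Step 1 — Angular frequency: ω = 2π·f = 2π·280 = 1759 rad/s.
Step 2 — Component impedances:
  R: Z = R = 2570 Ω
  L: Z = jωL = j·1759·0.0011 = 0 + j1.935 Ω
  C: Z = 1/(jωC) = -j/(ω·C) = 0 - j1.615e+04 Ω
Step 3 — Series combination: Z_total = R + L + C = 2570 - j1.615e+04 Ω = 1.635e+04∠-81.0° Ω.
Step 4 — Source phasor: V = 41.3∠36.9° V = 33.03 + j24.8 V.
Step 5 — Ohm's law: I = V / Z_total = (33.03 + j24.8) / (2570 - j1.615e+04) = -0.00118 + j0.002233 A.
Step 6 — Convert to polar: |I| = 0.002526 A, ∠I = 117.9°.

I = 0.002526∠117.9° A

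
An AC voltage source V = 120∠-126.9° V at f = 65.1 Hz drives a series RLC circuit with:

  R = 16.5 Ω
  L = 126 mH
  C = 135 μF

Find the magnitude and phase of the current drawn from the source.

Step 1 — Angular frequency: ω = 2π·f = 2π·65.1 = 409 rad/s.
Step 2 — Component impedances:
  R: Z = R = 16.5 Ω
  L: Z = jωL = j·409·0.126 = 0 + j51.54 Ω
  C: Z = 1/(jωC) = -j/(ω·C) = 0 - j18.11 Ω
Step 3 — Series combination: Z_total = R + L + C = 16.5 + j33.43 Ω = 37.28∠63.7° Ω.
Step 4 — Source phasor: V = 120∠-126.9° V = -72.05 - j95.96 V.
Step 5 — Ohm's law: I = V / Z_total = (-72.05 - j95.96) / (16.5 + j33.43) = -3.164 + j0.5938 A.
Step 6 — Convert to polar: |I| = 3.219 A, ∠I = 169.4°.

I = 3.219∠169.4° A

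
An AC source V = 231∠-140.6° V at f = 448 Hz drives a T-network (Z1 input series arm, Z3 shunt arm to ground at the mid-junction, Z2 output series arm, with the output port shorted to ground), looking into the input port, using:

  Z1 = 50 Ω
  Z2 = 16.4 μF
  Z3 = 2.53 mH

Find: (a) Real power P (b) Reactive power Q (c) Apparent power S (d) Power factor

Step 1 — Angular frequency: ω = 2π·f = 2π·448 = 2815 rad/s.
Step 2 — Component impedances:
  Z1: Z = R = 50 Ω
  Z2: Z = 1/(jωC) = -j/(ω·C) = 0 - j21.66 Ω
  Z3: Z = jωL = j·2815·0.00253 = 0 + j7.122 Ω
Step 3 — With the output port shorted to ground, the output series arm Z2 runs from the junction to ground; the shunt arm Z3 also runs from the junction to ground. They appear in parallel: Z3 || Z2 = 0 + j10.61 Ω.
Step 4 — Series with input arm Z1: Z_in = Z1 + (Z3 || Z2) = 50 + j10.61 Ω = 51.11∠12.0° Ω.
Step 5 — Source phasor: V = 231∠-140.6° V = -178.5 - j146.6 V.
Step 6 — Current: I = V / Z = -4.012 - j2.081 A = 4.519∠-152.6° A.
Step 7 — Complex power: S = V·I* = 1021 + j216.7 VA.
Step 8 — Real power: P = Re(S) = 1021 W.
Step 9 — Reactive power: Q = Im(S) = 216.7 VAR.
Step 10 — Apparent power: |S| = 1044 VA.
Step 11 — Power factor: PF = P/|S| = 0.9782 (lagging).

(a) P = 1021 W  (b) Q = 216.7 VAR  (c) S = 1044 VA  (d) PF = 0.9782 (lagging)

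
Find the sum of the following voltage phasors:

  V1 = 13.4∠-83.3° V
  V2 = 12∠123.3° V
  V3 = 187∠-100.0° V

Step 1 — Convert each phasor to rectangular form:
  V1 = 13.4·(cos(-83.3°) + j·sin(-83.3°)) = 1.563 - j13.31 V
  V2 = 12·(cos(123.3°) + j·sin(123.3°)) = -6.588 + j10.03 V
  V3 = 187·(cos(-100.0°) + j·sin(-100.0°)) = -32.47 - j184.2 V
Step 2 — Sum components: V_total = -37.5 - j187.4 V.
Step 3 — Convert to polar: |V_total| = 191.2 V, ∠V_total = -101.3°.

V_total = 191.2∠-101.3° V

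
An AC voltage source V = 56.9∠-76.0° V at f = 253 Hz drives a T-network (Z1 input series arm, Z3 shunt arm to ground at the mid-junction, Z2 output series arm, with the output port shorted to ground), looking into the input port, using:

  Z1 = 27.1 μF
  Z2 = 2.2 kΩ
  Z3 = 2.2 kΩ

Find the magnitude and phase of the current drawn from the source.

Step 1 — Angular frequency: ω = 2π·f = 2π·253 = 1590 rad/s.
Step 2 — Component impedances:
  Z1: Z = 1/(jωC) = -j/(ω·C) = 0 - j23.21 Ω
  Z2: Z = R = 2200 Ω
  Z3: Z = R = 2200 Ω
Step 3 — With the output port shorted to ground, the output series arm Z2 runs from the junction to ground; the shunt arm Z3 also runs from the junction to ground. They appear in parallel: Z3 || Z2 = 1100 Ω.
Step 4 — Series with input arm Z1: Z_in = Z1 + (Z3 || Z2) = 1100 - j23.21 Ω = 1100∠-1.2° Ω.
Step 5 — Source phasor: V = 56.9∠-76.0° V = 13.77 - j55.21 V.
Step 6 — Ohm's law: I = V / Z_total = (13.77 - j55.21) / (1100 - j23.21) = 0.01357 - j0.0499 A.
Step 7 — Convert to polar: |I| = 0.05172 A, ∠I = -74.8°.

I = 0.05172∠-74.8° A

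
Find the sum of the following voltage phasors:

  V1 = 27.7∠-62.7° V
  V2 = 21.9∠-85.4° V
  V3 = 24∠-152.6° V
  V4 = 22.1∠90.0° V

Step 1 — Convert each phasor to rectangular form:
  V1 = 27.7·(cos(-62.7°) + j·sin(-62.7°)) = 12.7 - j24.61 V
  V2 = 21.9·(cos(-85.4°) + j·sin(-85.4°)) = 1.756 - j21.83 V
  V3 = 24·(cos(-152.6°) + j·sin(-152.6°)) = -21.31 - j11.04 V
  V4 = 22.1·(cos(90.0°) + j·sin(90.0°)) = 0 + j22.1 V
Step 2 — Sum components: V_total = -6.847 - j35.39 V.
Step 3 — Convert to polar: |V_total| = 36.05 V, ∠V_total = -100.9°.

V_total = 36.05∠-100.9° V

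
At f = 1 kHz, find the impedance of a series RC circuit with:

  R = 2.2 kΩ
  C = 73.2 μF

Step 1 — Angular frequency: ω = 2π·f = 2π·1000 = 6283 rad/s.
Step 2 — Component impedances:
  R: Z = R = 2200 Ω
  C: Z = 1/(jωC) = -j/(ω·C) = 0 - j2.174 Ω
Step 3 — Series combination: Z_total = R + C = 2200 - j2.174 Ω = 2200∠-0.1° Ω.

Z = 2200 - j2.174 Ω = 2200∠-0.1° Ω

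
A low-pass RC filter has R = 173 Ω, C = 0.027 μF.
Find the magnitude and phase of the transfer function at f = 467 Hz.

Step 1 — Angular frequency: ω = 2π·467 = 2934 rad/s.
Step 2 — Transfer function: H(jω) = 1/(1 + jωRC).
Step 3 — Denominator: 1 + jωRC = 1 + j·2934·173·2.7e-08 = 1 + j0.01371.
Step 4 — H = 0.9998 - j0.0137.
Step 5 — Magnitude: |H| = 0.9999 (-0.0 dB); phase: φ = -0.8°.

|H| = 0.9999 (-0.0 dB), φ = -0.8°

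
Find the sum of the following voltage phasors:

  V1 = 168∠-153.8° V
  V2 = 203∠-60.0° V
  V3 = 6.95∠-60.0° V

Step 1 — Convert each phasor to rectangular form:
  V1 = 168·(cos(-153.8°) + j·sin(-153.8°)) = -150.7 - j74.17 V
  V2 = 203·(cos(-60.0°) + j·sin(-60.0°)) = 101.5 - j175.8 V
  V3 = 6.95·(cos(-60.0°) + j·sin(-60.0°)) = 3.475 - j6.019 V
Step 2 — Sum components: V_total = -45.76 - j256 V.
Step 3 — Convert to polar: |V_total| = 260.1 V, ∠V_total = -100.1°.

V_total = 260.1∠-100.1° V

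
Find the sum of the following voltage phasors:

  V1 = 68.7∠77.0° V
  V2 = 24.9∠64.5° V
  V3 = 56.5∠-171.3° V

Step 1 — Convert each phasor to rectangular form:
  V1 = 68.7·(cos(77.0°) + j·sin(77.0°)) = 15.45 + j66.94 V
  V2 = 24.9·(cos(64.5°) + j·sin(64.5°)) = 10.72 + j22.47 V
  V3 = 56.5·(cos(-171.3°) + j·sin(-171.3°)) = -55.85 - j8.546 V
Step 2 — Sum components: V_total = -29.68 + j80.87 V.
Step 3 — Convert to polar: |V_total| = 86.14 V, ∠V_total = 110.2°.

V_total = 86.14∠110.2° V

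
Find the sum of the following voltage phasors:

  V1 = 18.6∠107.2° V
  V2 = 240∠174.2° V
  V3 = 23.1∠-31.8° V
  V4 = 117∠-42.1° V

Step 1 — Convert each phasor to rectangular form:
  V1 = 18.6·(cos(107.2°) + j·sin(107.2°)) = -5.5 + j17.77 V
  V2 = 240·(cos(174.2°) + j·sin(174.2°)) = -238.8 + j24.25 V
  V3 = 23.1·(cos(-31.8°) + j·sin(-31.8°)) = 19.63 - j12.17 V
  V4 = 117·(cos(-42.1°) + j·sin(-42.1°)) = 86.81 - j78.44 V
Step 2 — Sum components: V_total = -137.8 - j48.59 V.
Step 3 — Convert to polar: |V_total| = 146.1 V, ∠V_total = -160.6°.

V_total = 146.1∠-160.6° V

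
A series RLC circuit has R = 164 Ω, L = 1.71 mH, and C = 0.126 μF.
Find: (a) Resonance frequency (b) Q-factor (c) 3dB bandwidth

Step 1 — Resonance: ω₀ = 1/√(LC) = 1/√(0.00171·1.26e-07) = 6.813e+04 rad/s.
Step 2 — f₀ = ω₀/(2π) = 1.084e+04 Hz.
Step 3 — Series Q: Q = ω₀L/R = 6.813e+04·0.00171/164 = 0.7103.
Step 4 — Bandwidth: Δω = ω₀/Q = 9.591e+04 rad/s; BW = Δω/(2π) = 1.526e+04 Hz.

(a) f₀ = 1.084e+04 Hz  (b) Q = 0.7103  (c) BW = 1.526e+04 Hz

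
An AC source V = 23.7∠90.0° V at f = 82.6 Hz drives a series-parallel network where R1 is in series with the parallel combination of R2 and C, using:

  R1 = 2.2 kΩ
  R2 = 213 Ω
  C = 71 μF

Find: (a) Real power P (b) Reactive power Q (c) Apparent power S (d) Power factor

Step 1 — Angular frequency: ω = 2π·f = 2π·82.6 = 519 rad/s.
Step 2 — Component impedances:
  R1: Z = R = 2200 Ω
  R2: Z = R = 213 Ω
  C: Z = 1/(jωC) = -j/(ω·C) = 0 - j27.14 Ω
Step 3 — Parallel branch: R2 || C = 1/(1/R2 + 1/C) = 3.402 - j26.7 Ω.
Step 4 — Series with R1: Z_total = R1 + (R2 || C) = 2203 - j26.7 Ω = 2204∠-0.7° Ω.
Step 5 — Source phasor: V = 23.7∠90.0° V = 0 + j23.7 V.
Step 6 — Current: I = V / Z = -0.0001303 + j0.01075 A = 0.01076∠90.7° A.
Step 7 — Complex power: S = V·I* = 0.2549 - j0.003089 VA.
Step 8 — Real power: P = Re(S) = 0.2549 W.
Step 9 — Reactive power: Q = Im(S) = -0.003089 VAR.
Step 10 — Apparent power: |S| = 0.2549 VA.
Step 11 — Power factor: PF = P/|S| = 0.9999 (leading).

(a) P = 0.2549 W  (b) Q = -0.003089 VAR  (c) S = 0.2549 VA  (d) PF = 0.9999 (leading)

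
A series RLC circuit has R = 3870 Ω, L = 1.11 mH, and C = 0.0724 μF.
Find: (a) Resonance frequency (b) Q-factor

Step 1 — Resonance condition Im(Z)=0 gives ω₀ = 1/√(LC).
Step 2 — ω₀ = 1/√(0.00111·7.24e-08) = 1.115e+05 rad/s.
Step 3 — f₀ = ω₀/(2π) = 1.775e+04 Hz.
Step 4 — Series Q: Q = ω₀L/R = 1.115e+05·0.00111/3870 = 0.03199.

(a) f₀ = 1.775e+04 Hz  (b) Q = 0.03199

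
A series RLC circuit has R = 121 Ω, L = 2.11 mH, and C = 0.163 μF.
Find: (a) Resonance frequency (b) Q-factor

Step 1 — Resonance condition Im(Z)=0 gives ω₀ = 1/√(LC).
Step 2 — ω₀ = 1/√(0.00211·1.63e-07) = 5.392e+04 rad/s.
Step 3 — f₀ = ω₀/(2π) = 8582 Hz.
Step 4 — Series Q: Q = ω₀L/R = 5.392e+04·0.00211/121 = 0.9403.

(a) f₀ = 8582 Hz  (b) Q = 0.9403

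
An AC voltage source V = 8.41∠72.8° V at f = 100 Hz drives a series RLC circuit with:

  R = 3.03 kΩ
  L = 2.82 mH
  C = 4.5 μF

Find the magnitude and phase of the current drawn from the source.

Step 1 — Angular frequency: ω = 2π·f = 2π·100 = 628.3 rad/s.
Step 2 — Component impedances:
  R: Z = R = 3030 Ω
  L: Z = jωL = j·628.3·0.00282 = 0 + j1.772 Ω
  C: Z = 1/(jωC) = -j/(ω·C) = 0 - j353.7 Ω
Step 3 — Series combination: Z_total = R + L + C = 3030 - j351.9 Ω = 3050∠-6.6° Ω.
Step 4 — Source phasor: V = 8.41∠72.8° V = 2.487 + j8.034 V.
Step 5 — Ohm's law: I = V / Z_total = (2.487 + j8.034) / (3030 - j351.9) = 0.000506 + j0.00271 A.
Step 6 — Convert to polar: |I| = 0.002757 A, ∠I = 79.4°.

I = 0.002757∠79.4° A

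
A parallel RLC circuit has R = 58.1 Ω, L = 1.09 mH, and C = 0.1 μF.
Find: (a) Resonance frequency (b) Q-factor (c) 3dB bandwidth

Step 1 — Resonance: ω₀ = 1/√(LC) = 1/√(0.00109·1e-07) = 9.578e+04 rad/s.
Step 2 — f₀ = ω₀/(2π) = 1.524e+04 Hz.
Step 3 — Parallel Q: Q = R/(ω₀L) = 58.1/(9.578e+04·0.00109) = 0.5565.
Step 4 — Bandwidth: Δω = ω₀/Q = 1.721e+05 rad/s; BW = Δω/(2π) = 2.739e+04 Hz.

(a) f₀ = 1.524e+04 Hz  (b) Q = 0.5565  (c) BW = 2.739e+04 Hz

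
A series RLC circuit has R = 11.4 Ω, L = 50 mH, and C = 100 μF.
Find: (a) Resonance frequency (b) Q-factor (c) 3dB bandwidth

Step 1 — Resonance: ω₀ = 1/√(LC) = 1/√(0.05·0.0001) = 447.2 rad/s.
Step 2 — f₀ = ω₀/(2π) = 71.18 Hz.
Step 3 — Series Q: Q = ω₀L/R = 447.2·0.05/11.4 = 1.961.
Step 4 — Bandwidth: Δω = ω₀/Q = 228 rad/s; BW = Δω/(2π) = 36.29 Hz.

(a) f₀ = 71.18 Hz  (b) Q = 1.961  (c) BW = 36.29 Hz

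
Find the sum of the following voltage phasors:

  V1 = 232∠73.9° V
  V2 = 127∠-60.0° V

Step 1 — Convert each phasor to rectangular form:
  V1 = 232·(cos(73.9°) + j·sin(73.9°)) = 64.34 + j222.9 V
  V2 = 127·(cos(-60.0°) + j·sin(-60.0°)) = 63.5 - j110 V
Step 2 — Sum components: V_total = 127.8 + j112.9 V.
Step 3 — Convert to polar: |V_total| = 170.6 V, ∠V_total = 41.5°.

V_total = 170.6∠41.5° V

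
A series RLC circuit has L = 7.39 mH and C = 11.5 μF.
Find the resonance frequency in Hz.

Step 1 — Resonance condition Im(Z)=0 gives ω₀ = 1/√(LC).
Step 2 — ω₀ = 1/√(0.00739·1.15e-05) = 3430 rad/s.
Step 3 — f₀ = ω₀/(2π) = 545.9 Hz.

f₀ = 545.9 Hz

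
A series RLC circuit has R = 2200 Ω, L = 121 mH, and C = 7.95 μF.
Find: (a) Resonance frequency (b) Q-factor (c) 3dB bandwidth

Step 1 — Resonance: ω₀ = 1/√(LC) = 1/√(0.121·7.95e-06) = 1020 rad/s.
Step 2 — f₀ = ω₀/(2π) = 162.3 Hz.
Step 3 — Series Q: Q = ω₀L/R = 1020·0.121/2200 = 0.05608.
Step 4 — Bandwidth: Δω = ω₀/Q = 1.818e+04 rad/s; BW = Δω/(2π) = 2894 Hz.

(a) f₀ = 162.3 Hz  (b) Q = 0.05608  (c) BW = 2894 Hz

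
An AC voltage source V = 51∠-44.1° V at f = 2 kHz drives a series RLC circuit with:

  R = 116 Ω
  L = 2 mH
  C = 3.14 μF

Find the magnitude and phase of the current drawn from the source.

Step 1 — Angular frequency: ω = 2π·f = 2π·2000 = 1.257e+04 rad/s.
Step 2 — Component impedances:
  R: Z = R = 116 Ω
  L: Z = jωL = j·1.257e+04·0.002 = 0 + j25.13 Ω
  C: Z = 1/(jωC) = -j/(ω·C) = 0 - j25.34 Ω
Step 3 — Series combination: Z_total = R + L + C = 116 - j0.2104 Ω = 116∠-0.1° Ω.
Step 4 — Source phasor: V = 51∠-44.1° V = 36.62 - j35.49 V.
Step 5 — Ohm's law: I = V / Z_total = (36.62 - j35.49) / (116 - j0.2104) = 0.3163 - j0.3054 A.
Step 6 — Convert to polar: |I| = 0.4397 A, ∠I = -44.0°.

I = 0.4397∠-44.0° A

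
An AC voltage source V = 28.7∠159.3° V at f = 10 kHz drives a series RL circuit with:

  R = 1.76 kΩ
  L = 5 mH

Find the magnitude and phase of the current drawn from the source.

Step 1 — Angular frequency: ω = 2π·f = 2π·1e+04 = 6.283e+04 rad/s.
Step 2 — Component impedances:
  R: Z = R = 1760 Ω
  L: Z = jωL = j·6.283e+04·0.005 = 0 + j314.2 Ω
Step 3 — Series combination: Z_total = R + L = 1760 + j314.2 Ω = 1788∠10.1° Ω.
Step 4 — Source phasor: V = 28.7∠159.3° V = -26.85 + j10.14 V.
Step 5 — Ohm's law: I = V / Z_total = (-26.85 + j10.14) / (1760 + j314.2) = -0.01379 + j0.008225 A.
Step 6 — Convert to polar: |I| = 0.01605 A, ∠I = 149.2°.

I = 0.01605∠149.2° A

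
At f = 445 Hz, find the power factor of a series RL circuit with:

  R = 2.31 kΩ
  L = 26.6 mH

Step 1 — Angular frequency: ω = 2π·f = 2π·445 = 2796 rad/s.
Step 2 — Component impedances:
  R: Z = R = 2310 Ω
  L: Z = jωL = j·2796·0.0266 = 0 + j74.37 Ω
Step 3 — Series combination: Z_total = R + L = 2310 + j74.37 Ω = 2311∠1.8° Ω.
Step 4 — Power factor: PF = cos(φ) = Re(Z)/|Z| = 2310/2311.2 = 0.9995.
Step 5 — Type: Im(Z) = 74.37 ⇒ lagging (phase φ = 1.8°).

PF = 0.9995 (lagging, φ = 1.8°)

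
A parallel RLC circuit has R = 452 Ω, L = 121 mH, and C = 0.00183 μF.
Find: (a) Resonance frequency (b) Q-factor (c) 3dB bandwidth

Step 1 — Resonance: ω₀ = 1/√(LC) = 1/√(0.121·1.83e-09) = 6.72e+04 rad/s.
Step 2 — f₀ = ω₀/(2π) = 1.07e+04 Hz.
Step 3 — Parallel Q: Q = R/(ω₀L) = 452/(6.72e+04·0.121) = 0.05559.
Step 4 — Bandwidth: Δω = ω₀/Q = 1.209e+06 rad/s; BW = Δω/(2π) = 1.924e+05 Hz.

(a) f₀ = 1.07e+04 Hz  (b) Q = 0.05559  (c) BW = 1.924e+05 Hz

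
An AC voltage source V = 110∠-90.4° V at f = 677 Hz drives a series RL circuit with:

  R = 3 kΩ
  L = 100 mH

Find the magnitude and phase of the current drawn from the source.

Step 1 — Angular frequency: ω = 2π·f = 2π·677 = 4254 rad/s.
Step 2 — Component impedances:
  R: Z = R = 3000 Ω
  L: Z = jωL = j·4254·0.1 = 0 + j425.4 Ω
Step 3 — Series combination: Z_total = R + L = 3000 + j425.4 Ω = 3030∠8.1° Ω.
Step 4 — Source phasor: V = 110∠-90.4° V = -0.7679 - j110 V.
Step 5 — Ohm's law: I = V / Z_total = (-0.7679 - j110) / (3000 + j425.4) = -0.005347 - j0.03591 A.
Step 6 — Convert to polar: |I| = 0.0363 A, ∠I = -98.5°.

I = 0.0363∠-98.5° A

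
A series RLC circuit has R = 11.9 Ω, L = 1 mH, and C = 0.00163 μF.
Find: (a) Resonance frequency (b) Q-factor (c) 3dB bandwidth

Step 1 — Resonance: ω₀ = 1/√(LC) = 1/√(0.001·1.63e-09) = 7.833e+05 rad/s.
Step 2 — f₀ = ω₀/(2π) = 1.247e+05 Hz.
Step 3 — Series Q: Q = ω₀L/R = 7.833e+05·0.001/11.9 = 65.82.
Step 4 — Bandwidth: Δω = ω₀/Q = 1.19e+04 rad/s; BW = Δω/(2π) = 1894 Hz.

(a) f₀ = 1.247e+05 Hz  (b) Q = 65.82  (c) BW = 1894 Hz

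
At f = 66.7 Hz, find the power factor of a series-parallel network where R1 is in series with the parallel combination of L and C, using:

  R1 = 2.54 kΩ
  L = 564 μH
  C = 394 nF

Step 1 — Angular frequency: ω = 2π·f = 2π·66.7 = 419.1 rad/s.
Step 2 — Component impedances:
  R1: Z = R = 2540 Ω
  L: Z = jωL = j·419.1·0.000564 = 0 + j0.2364 Ω
  C: Z = 1/(jωC) = -j/(ω·C) = 0 - j6056 Ω
Step 3 — Parallel branch: L || C = 1/(1/L + 1/C) = 0 + j0.2364 Ω.
Step 4 — Series with R1: Z_total = R1 + (L || C) = 2540 + j0.2364 Ω = 2540∠0.0° Ω.
Step 5 — Power factor: PF = cos(φ) = Re(Z)/|Z| = 2540/2540 = 1.
Step 6 — Type: Im(Z) = 0.2364 ⇒ lagging (phase φ = 0.0°).

PF = 1 (lagging, φ = 0.0°)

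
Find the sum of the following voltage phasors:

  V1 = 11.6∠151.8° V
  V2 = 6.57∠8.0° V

Step 1 — Convert each phasor to rectangular form:
  V1 = 11.6·(cos(151.8°) + j·sin(151.8°)) = -10.22 + j5.482 V
  V2 = 6.57·(cos(8.0°) + j·sin(8.0°)) = 6.506 + j0.9144 V
Step 2 — Sum components: V_total = -3.717 + j6.396 V.
Step 3 — Convert to polar: |V_total| = 7.398 V, ∠V_total = 120.2°.

V_total = 7.398∠120.2° V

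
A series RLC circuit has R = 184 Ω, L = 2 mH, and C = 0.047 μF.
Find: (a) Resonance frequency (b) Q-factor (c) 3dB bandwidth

Step 1 — Resonance condition Im(Z)=0 gives ω₀ = 1/√(LC).
Step 2 — ω₀ = 1/√(0.002·4.7e-08) = 1.031e+05 rad/s.
Step 3 — f₀ = ω₀/(2π) = 1.642e+04 Hz.
Step 4 — Series Q: Q = ω₀L/R = 1.031e+05·0.002/184 = 1.121.
Step 5 — 3dB bandwidth: Δω = ω₀/Q = 9.2e+04 rad/s; BW = Δω/(2π) = 1.464e+04 Hz.

(a) f₀ = 1.642e+04 Hz  (b) Q = 1.121  (c) BW = 1.464e+04 Hz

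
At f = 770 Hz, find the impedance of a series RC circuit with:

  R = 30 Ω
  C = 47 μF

Step 1 — Angular frequency: ω = 2π·f = 2π·770 = 4838 rad/s.
Step 2 — Component impedances:
  R: Z = R = 30 Ω
  C: Z = 1/(jωC) = -j/(ω·C) = 0 - j4.398 Ω
Step 3 — Series combination: Z_total = R + C = 30 - j4.398 Ω = 30.32∠-8.3° Ω.

Z = 30 - j4.398 Ω = 30.32∠-8.3° Ω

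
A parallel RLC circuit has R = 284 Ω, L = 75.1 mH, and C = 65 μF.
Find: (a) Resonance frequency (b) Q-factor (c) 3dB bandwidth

Step 1 — Resonance: ω₀ = 1/√(LC) = 1/√(0.0751·6.5e-05) = 452.6 rad/s.
Step 2 — f₀ = ω₀/(2π) = 72.03 Hz.
Step 3 — Parallel Q: Q = R/(ω₀L) = 284/(452.6·0.0751) = 8.355.
Step 4 — Bandwidth: Δω = ω₀/Q = 54.17 rad/s; BW = Δω/(2π) = 8.622 Hz.

(a) f₀ = 72.03 Hz  (b) Q = 8.355  (c) BW = 8.622 Hz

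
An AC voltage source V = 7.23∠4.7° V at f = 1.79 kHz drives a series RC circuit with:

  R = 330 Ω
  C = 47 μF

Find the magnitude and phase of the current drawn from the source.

Step 1 — Angular frequency: ω = 2π·f = 2π·1790 = 1.125e+04 rad/s.
Step 2 — Component impedances:
  R: Z = R = 330 Ω
  C: Z = 1/(jωC) = -j/(ω·C) = 0 - j1.892 Ω
Step 3 — Series combination: Z_total = R + C = 330 - j1.892 Ω = 330∠-0.3° Ω.
Step 4 — Source phasor: V = 7.23∠4.7° V = 7.206 + j0.5924 V.
Step 5 — Ohm's law: I = V / Z_total = (7.206 + j0.5924) / (330 - j1.892) = 0.02182 + j0.00192 A.
Step 6 — Convert to polar: |I| = 0.02191 A, ∠I = 5.0°.

I = 0.02191∠5.0° A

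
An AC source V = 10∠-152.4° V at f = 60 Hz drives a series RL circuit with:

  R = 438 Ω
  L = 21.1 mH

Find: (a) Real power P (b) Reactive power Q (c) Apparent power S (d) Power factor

Step 1 — Angular frequency: ω = 2π·f = 2π·60 = 377 rad/s.
Step 2 — Component impedances:
  R: Z = R = 438 Ω
  L: Z = jωL = j·377·0.0211 = 0 + j7.955 Ω
Step 3 — Series combination: Z_total = R + L = 438 + j7.955 Ω = 438.1∠1.0° Ω.
Step 4 — Source phasor: V = 10∠-152.4° V = -8.862 - j4.633 V.
Step 5 — Current: I = V / Z = -0.02042 - j0.01021 A = 0.02283∠-153.4° A.
Step 6 — Complex power: S = V·I* = 0.2282 + j0.004145 VA.
Step 7 — Real power: P = Re(S) = 0.2282 W.
Step 8 — Reactive power: Q = Im(S) = 0.004145 VAR.
Step 9 — Apparent power: |S| = 0.2283 VA.
Step 10 — Power factor: PF = P/|S| = 0.9998 (lagging).

(a) P = 0.2282 W  (b) Q = 0.004145 VAR  (c) S = 0.2283 VA  (d) PF = 0.9998 (lagging)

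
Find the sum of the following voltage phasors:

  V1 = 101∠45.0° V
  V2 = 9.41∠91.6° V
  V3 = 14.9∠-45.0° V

Step 1 — Convert each phasor to rectangular form:
  V1 = 101·(cos(45.0°) + j·sin(45.0°)) = 71.42 + j71.42 V
  V2 = 9.41·(cos(91.6°) + j·sin(91.6°)) = -0.2627 + j9.406 V
  V3 = 14.9·(cos(-45.0°) + j·sin(-45.0°)) = 10.54 - j10.54 V
Step 2 — Sum components: V_total = 81.69 + j70.29 V.
Step 3 — Convert to polar: |V_total| = 107.8 V, ∠V_total = 40.7°.

V_total = 107.8∠40.7° V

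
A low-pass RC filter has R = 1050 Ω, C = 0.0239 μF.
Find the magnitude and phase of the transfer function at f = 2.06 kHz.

Step 1 — Angular frequency: ω = 2π·2060 = 1.294e+04 rad/s.
Step 2 — Transfer function: H(jω) = 1/(1 + jωRC).
Step 3 — Denominator: 1 + jωRC = 1 + j·1.294e+04·1050·2.39e-08 = 1 + j0.3248.
Step 4 — H = 0.9046 - j0.2938.
Step 5 — Magnitude: |H| = 0.9511 (-0.4 dB); phase: φ = -18.0°.

|H| = 0.9511 (-0.4 dB), φ = -18.0°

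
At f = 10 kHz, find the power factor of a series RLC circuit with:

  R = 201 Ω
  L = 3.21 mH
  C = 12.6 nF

Step 1 — Angular frequency: ω = 2π·f = 2π·1e+04 = 6.283e+04 rad/s.
Step 2 — Component impedances:
  R: Z = R = 201 Ω
  L: Z = jωL = j·6.283e+04·0.00321 = 0 + j201.7 Ω
  C: Z = 1/(jωC) = -j/(ω·C) = 0 - j1263 Ω
Step 3 — Series combination: Z_total = R + L + C = 201 - j1061 Ω = 1080∠-79.3° Ω.
Step 4 — Power factor: PF = cos(φ) = Re(Z)/|Z| = 201/1080 = 0.1861.
Step 5 — Type: Im(Z) = -1061 ⇒ leading (phase φ = -79.3°).

PF = 0.1861 (leading, φ = -79.3°)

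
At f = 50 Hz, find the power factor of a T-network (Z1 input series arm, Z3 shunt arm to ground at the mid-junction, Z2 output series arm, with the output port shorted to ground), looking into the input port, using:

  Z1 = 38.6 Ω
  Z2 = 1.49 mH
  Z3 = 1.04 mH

Step 1 — Angular frequency: ω = 2π·f = 2π·50 = 314.2 rad/s.
Step 2 — Component impedances:
  Z1: Z = R = 38.6 Ω
  Z2: Z = jωL = j·314.2·0.00149 = 0 + j0.4681 Ω
  Z3: Z = jωL = j·314.2·0.00104 = 0 + j0.3267 Ω
Step 3 — With the output port shorted to ground, the output series arm Z2 runs from the junction to ground; the shunt arm Z3 also runs from the junction to ground. They appear in parallel: Z3 || Z2 = 0 + j0.1924 Ω.
Step 4 — Series with input arm Z1: Z_in = Z1 + (Z3 || Z2) = 38.6 + j0.1924 Ω = 38.6∠0.3° Ω.
Step 5 — Power factor: PF = cos(φ) = Re(Z)/|Z| = 38.6/38.6 = 1.
Step 6 — Type: Im(Z) = 0.1924 ⇒ lagging (phase φ = 0.3°).

PF = 1 (lagging, φ = 0.3°)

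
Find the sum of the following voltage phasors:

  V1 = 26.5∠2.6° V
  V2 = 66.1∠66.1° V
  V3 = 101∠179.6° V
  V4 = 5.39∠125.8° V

Step 1 — Convert each phasor to rectangular form:
  V1 = 26.5·(cos(2.6°) + j·sin(2.6°)) = 26.47 + j1.202 V
  V2 = 66.1·(cos(66.1°) + j·sin(66.1°)) = 26.78 + j60.43 V
  V3 = 101·(cos(179.6°) + j·sin(179.6°)) = -101 + j0.7051 V
  V4 = 5.39·(cos(125.8°) + j·sin(125.8°)) = -3.153 + j4.372 V
Step 2 — Sum components: V_total = -50.9 + j66.71 V.
Step 3 — Convert to polar: |V_total| = 83.91 V, ∠V_total = 127.3°.

V_total = 83.91∠127.3° V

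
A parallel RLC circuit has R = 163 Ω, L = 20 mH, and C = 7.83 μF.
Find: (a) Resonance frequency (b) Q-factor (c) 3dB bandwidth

Step 1 — Resonance: ω₀ = 1/√(LC) = 1/√(0.02·7.83e-06) = 2527 rad/s.
Step 2 — f₀ = ω₀/(2π) = 402.2 Hz.
Step 3 — Parallel Q: Q = R/(ω₀L) = 163/(2527·0.02) = 3.225.
Step 4 — Bandwidth: Δω = ω₀/Q = 783.5 rad/s; BW = Δω/(2π) = 124.7 Hz.

(a) f₀ = 402.2 Hz  (b) Q = 3.225  (c) BW = 124.7 Hz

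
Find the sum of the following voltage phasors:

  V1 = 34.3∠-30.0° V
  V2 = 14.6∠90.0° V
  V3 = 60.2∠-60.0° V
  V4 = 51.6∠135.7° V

Step 1 — Convert each phasor to rectangular form:
  V1 = 34.3·(cos(-30.0°) + j·sin(-30.0°)) = 29.7 - j17.15 V
  V2 = 14.6·(cos(90.0°) + j·sin(90.0°)) = 0 + j14.6 V
  V3 = 60.2·(cos(-60.0°) + j·sin(-60.0°)) = 30.1 - j52.13 V
  V4 = 51.6·(cos(135.7°) + j·sin(135.7°)) = -36.93 + j36.04 V
Step 2 — Sum components: V_total = 22.87 - j18.65 V.
Step 3 — Convert to polar: |V_total| = 29.51 V, ∠V_total = -39.2°.

V_total = 29.51∠-39.2° V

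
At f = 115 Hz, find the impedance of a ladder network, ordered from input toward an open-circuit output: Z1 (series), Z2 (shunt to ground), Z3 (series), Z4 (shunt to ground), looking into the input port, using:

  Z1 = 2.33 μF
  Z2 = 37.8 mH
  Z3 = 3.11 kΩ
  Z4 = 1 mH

Step 1 — Angular frequency: ω = 2π·f = 2π·115 = 722.6 rad/s.
Step 2 — Component impedances:
  Z1: Z = 1/(jωC) = -j/(ω·C) = 0 - j594 Ω
  Z2: Z = jωL = j·722.6·0.0378 = 0 + j27.31 Ω
  Z3: Z = R = 3110 Ω
  Z4: Z = jωL = j·722.6·0.001 = 0 + j0.7226 Ω
Step 3 — Ladder network (open output): work backward from the far end, alternating series and parallel combinations. Z_in = 0.2399 - j566.7 Ω = 566.7∠-90.0° Ω.

Z = 0.2399 - j566.7 Ω = 566.7∠-90.0° Ω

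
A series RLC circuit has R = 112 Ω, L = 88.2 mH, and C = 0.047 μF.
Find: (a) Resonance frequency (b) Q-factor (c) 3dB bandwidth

Step 1 — Resonance condition Im(Z)=0 gives ω₀ = 1/√(LC).
Step 2 — ω₀ = 1/√(0.0882·4.7e-08) = 1.553e+04 rad/s.
Step 3 — f₀ = ω₀/(2π) = 2472 Hz.
Step 4 — Series Q: Q = ω₀L/R = 1.553e+04·0.0882/112 = 12.23.
Step 5 — 3dB bandwidth: Δω = ω₀/Q = 1270 rad/s; BW = Δω/(2π) = 202.1 Hz.

(a) f₀ = 2472 Hz  (b) Q = 12.23  (c) BW = 202.1 Hz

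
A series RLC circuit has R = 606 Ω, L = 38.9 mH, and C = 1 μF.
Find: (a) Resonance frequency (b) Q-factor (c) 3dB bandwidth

Step 1 — Resonance: ω₀ = 1/√(LC) = 1/√(0.0389·1e-06) = 5070 rad/s.
Step 2 — f₀ = ω₀/(2π) = 806.9 Hz.
Step 3 — Series Q: Q = ω₀L/R = 5070·0.0389/606 = 0.3255.
Step 4 — Bandwidth: Δω = ω₀/Q = 1.558e+04 rad/s; BW = Δω/(2π) = 2479 Hz.

(a) f₀ = 806.9 Hz  (b) Q = 0.3255  (c) BW = 2479 Hz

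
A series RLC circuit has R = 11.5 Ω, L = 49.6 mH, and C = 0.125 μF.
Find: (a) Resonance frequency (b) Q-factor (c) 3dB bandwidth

Step 1 — Resonance: ω₀ = 1/√(LC) = 1/√(0.0496·1.25e-07) = 1.27e+04 rad/s.
Step 2 — f₀ = ω₀/(2π) = 2021 Hz.
Step 3 — Series Q: Q = ω₀L/R = 1.27e+04·0.0496/11.5 = 54.78.
Step 4 — Bandwidth: Δω = ω₀/Q = 231.9 rad/s; BW = Δω/(2π) = 36.9 Hz.

(a) f₀ = 2021 Hz  (b) Q = 54.78  (c) BW = 36.9 Hz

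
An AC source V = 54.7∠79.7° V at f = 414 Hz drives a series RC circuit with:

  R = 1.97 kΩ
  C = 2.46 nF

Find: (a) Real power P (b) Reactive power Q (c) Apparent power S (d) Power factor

Step 1 — Angular frequency: ω = 2π·f = 2π·414 = 2601 rad/s.
Step 2 — Component impedances:
  R: Z = R = 1970 Ω
  C: Z = 1/(jωC) = -j/(ω·C) = 0 - j1.563e+05 Ω
Step 3 — Series combination: Z_total = R + C = 1970 - j1.563e+05 Ω = 1.563e+05∠-89.3° Ω.
Step 4 — Source phasor: V = 54.7∠79.7° V = 9.78 + j53.82 V.
Step 5 — Current: I = V / Z = -0.0003435 + j6.692e-05 A = 0.00035∠169.0° A.
Step 6 — Complex power: S = V·I* = 0.0002413 - j0.01914 VA.
Step 7 — Real power: P = Re(S) = 0.0002413 W.
Step 8 — Reactive power: Q = Im(S) = -0.01914 VAR.
Step 9 — Apparent power: |S| = 0.01915 VA.
Step 10 — Power factor: PF = P/|S| = 0.01261 (leading).

(a) P = 0.0002413 W  (b) Q = -0.01914 VAR  (c) S = 0.01915 VA  (d) PF = 0.01261 (leading)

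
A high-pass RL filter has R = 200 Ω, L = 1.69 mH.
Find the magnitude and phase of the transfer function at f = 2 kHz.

Step 1 — Angular frequency: ω = 2π·2000 = 1.257e+04 rad/s.
Step 2 — Transfer function: H(jω) = jωL/(R + jωL).
Step 3 — Numerator jωL = j·21.24; denominator R + jωL = 200 + j21.24.
Step 4 — H = 0.01115 + j0.105.
Step 5 — Magnitude: |H| = 0.1056 (-19.5 dB); phase: φ = 83.9°.

|H| = 0.1056 (-19.5 dB), φ = 83.9°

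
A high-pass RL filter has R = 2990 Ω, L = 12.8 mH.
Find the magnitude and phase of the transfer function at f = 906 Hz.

Step 1 — Angular frequency: ω = 2π·906 = 5693 rad/s.
Step 2 — Transfer function: H(jω) = jωL/(R + jωL).
Step 3 — Numerator jωL = j·72.86; denominator R + jωL = 2990 + j72.86.
Step 4 — H = 0.0005935 + j0.02436.
Step 5 — Magnitude: |H| = 0.02436 (-32.3 dB); phase: φ = 88.6°.

|H| = 0.02436 (-32.3 dB), φ = 88.6°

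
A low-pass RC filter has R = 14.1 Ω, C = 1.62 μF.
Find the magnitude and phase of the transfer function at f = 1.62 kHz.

Step 1 — Angular frequency: ω = 2π·1620 = 1.018e+04 rad/s.
Step 2 — Transfer function: H(jω) = 1/(1 + jωRC).
Step 3 — Denominator: 1 + jωRC = 1 + j·1.018e+04·14.1·1.62e-06 = 1 + j0.2325.
Step 4 — H = 0.9487 - j0.2206.
Step 5 — Magnitude: |H| = 0.974 (-0.2 dB); phase: φ = -13.1°.

|H| = 0.974 (-0.2 dB), φ = -13.1°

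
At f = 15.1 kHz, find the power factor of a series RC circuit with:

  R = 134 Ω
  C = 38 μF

Step 1 — Angular frequency: ω = 2π·f = 2π·1.51e+04 = 9.488e+04 rad/s.
Step 2 — Component impedances:
  R: Z = R = 134 Ω
  C: Z = 1/(jωC) = -j/(ω·C) = 0 - j0.2774 Ω
Step 3 — Series combination: Z_total = R + C = 134 - j0.2774 Ω = 134∠-0.1° Ω.
Step 4 — Power factor: PF = cos(φ) = Re(Z)/|Z| = 134/134 = 1.
Step 5 — Type: Im(Z) = -0.2774 ⇒ leading (phase φ = -0.1°).

PF = 1 (leading, φ = -0.1°)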